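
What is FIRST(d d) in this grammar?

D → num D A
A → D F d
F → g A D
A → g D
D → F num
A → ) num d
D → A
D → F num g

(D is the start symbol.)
{ 'd' }

To compute FIRST(d d), process the symbols left to right:
Symbol d is a terminal. Add 'd' and stop.
FIRST(d d) = { 'd' }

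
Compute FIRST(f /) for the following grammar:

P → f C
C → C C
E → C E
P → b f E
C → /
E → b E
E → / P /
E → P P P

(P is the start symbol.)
{ 'f' }

To compute FIRST(f /), process the symbols left to right:
Symbol f is a terminal. Add 'f' and stop.
FIRST(f /) = { 'f' }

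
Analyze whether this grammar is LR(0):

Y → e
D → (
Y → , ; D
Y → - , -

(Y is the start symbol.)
A grammar is LR(0) if no state in the canonical LR(0) collection has:
  - both a shift item (dot before a terminal) and a complete item (shift-reduce conflict), or
  - two or more complete items (reduce-reduce conflict; the accept item [Y' → Y .] counts as a complete item here).

Augment with Y' → Y and build the canonical LR(0) collection (I0 = CLOSURE({[Y' → . Y]}), then GOTO on every symbol after a dot until no new states appear). It has 10 states:
  I0: { [Y → . , ; D], [Y → . - , -], [Y → . e], [Y' → . Y] }  — shift
  I1: { [Y → , . ; D] }  — shift
  I2: { [Y → - . , -] }  — shift
  I3: { [Y' → Y .] }  — accept
  I4: { [Y → e .] }  — reduce
  I5: { [Y → - , . -] }  — shift
  I6: { [Y → - , - .] }  — reduce
  I7: { [D → . (], [Y → , ; . D] }  — shift
  I8: { [D → ( .] }  — reduce
  I9: { [Y → , ; D .] }  — reduce

Every state is either a pure shift/goto state or contains exactly one complete item and nothing to shift — no conflicts. The grammar is LR(0).

Answer: Yes, the grammar is LR(0)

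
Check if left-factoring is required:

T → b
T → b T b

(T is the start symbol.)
Left-factoring is needed when two productions for the same non-terminal
share a common prefix on the right-hand side.

Productions for T:
  T → b
  T → b T b

Found common prefix 'b' in productions for T

Answer: Yes, T has productions with common prefix 'b'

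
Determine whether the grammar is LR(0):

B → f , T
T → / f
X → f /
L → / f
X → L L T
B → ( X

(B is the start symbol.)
A grammar is LR(0) if no state in the canonical LR(0) collection has:
  - both a shift item (dot before a terminal) and a complete item (shift-reduce conflict), or
  - two or more complete items (reduce-reduce conflict; the accept item [B' → B .] counts as a complete item here).

Augment with B' → B and build the canonical LR(0) collection (I0 = CLOSURE({[B' → . B]}), then GOTO on every symbol after a dot until no new states appear). It has 16 states:
  I0: { [B → . ( X], [B → . f , T], [B' → . B] }  — shift
  I1: { [B → ( . X], [L → . / f], [X → . L L T], [X → . f /] }  — shift
  I2: { [B' → B .] }  — accept
  I3: { [B → f . , T] }  — shift
  I4: { [B → f , . T], [T → . / f] }  — shift
  I5: { [T → / . f] }  — shift
  I6: { [B → f , T .] }  — reduce
  I7: { [T → / f .] }  — reduce
  I8: { [L → / . f] }  — shift
  I9: { [L → . / f], [X → L . L T] }  — shift
  I10: { [B → ( X .] }  — reduce
  I11: { [X → f . /] }  — shift
  I12: { [X → f / .] }  — reduce
  I13: { [T → . / f], [X → L L . T] }  — shift
  I14: { [X → L L T .] }  — reduce
  I15: { [L → / f .] }  — reduce

Every state is either a pure shift/goto state or contains exactly one complete item and nothing to shift — no conflicts. The grammar is LR(0).

Answer: Yes, the grammar is LR(0)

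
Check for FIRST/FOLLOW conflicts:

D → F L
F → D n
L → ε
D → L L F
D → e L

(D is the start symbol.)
No FIRST/FOLLOW conflicts.

Nullable non-terminals: L.
L has a nullable alternative but only one production, so nothing to check.

D, F have no nullable alternative, so no FIRST/FOLLOW check is needed there.

No FIRST/FOLLOW conflicts found.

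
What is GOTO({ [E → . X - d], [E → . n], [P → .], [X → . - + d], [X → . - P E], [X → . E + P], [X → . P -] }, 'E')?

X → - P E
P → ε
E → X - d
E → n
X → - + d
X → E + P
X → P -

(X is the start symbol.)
GOTO(I, 'E') = CLOSURE({ [A → αX.β] : [A → α.Xβ] ∈ I, X = 'E' })

Items with dot before 'E', with the dot advanced:
  [X → . E + P] → [X → E . + P]
Closure adds nothing (no advanced item has the dot before a non-terminal).

GOTO = { [X → E . + P] }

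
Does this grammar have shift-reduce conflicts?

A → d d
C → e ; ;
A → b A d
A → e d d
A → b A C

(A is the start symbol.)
No shift-reduce conflicts

Augment with A' → A and build the canonical LR(0) collection (I0 = CLOSURE({[A' → . A]}), then GOTO on every symbol after a dot until no new states appear). It has 14 states:
  I0: { [A → . b A C], [A → . b A d], [A → . d d], [A → . e d d], [A' → . A] }  — shift
  I1: { [A' → A .] }  — accept
  I2: { [A → . b A C], [A → . b A d], [A → . d d], [A → . e d d], [A → b . A C], [A → b . A d] }  — shift
  I3: { [A → d . d] }  — shift
  I4: { [A → e . d d] }  — shift
  I5: { [A → e d . d] }  — shift
  I6: { [A → e d d .] }  — reduce
  I7: { [A → d d .] }  — reduce
  I8: { [A → b A . C], [A → b A . d], [C → . e ; ;] }  — shift
  I9: { [A → b A C .] }  — reduce
  I10: { [A → b A d .] }  — reduce
  I11: { [C → e . ; ;] }  — shift
  I12: { [C → e ; . ;] }  — shift
  I13: { [C → e ; ; .] }  — reduce

No state contains both a complete item and a shift item.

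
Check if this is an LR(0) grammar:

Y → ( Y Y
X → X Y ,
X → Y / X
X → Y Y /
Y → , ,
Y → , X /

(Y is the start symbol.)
A grammar is LR(0) if no state in the canonical LR(0) collection has:
  - both a shift item (dot before a terminal) and a complete item (shift-reduce conflict), or
  - two or more complete items (reduce-reduce conflict; the accept item [Y' → Y .] counts as a complete item here).

Augment with Y' → Y and build the canonical LR(0) collection (I0 = CLOSURE({[Y' → . Y]}), then GOTO on every symbol after a dot until no new states appear). It has 16 states:
  I0: { [Y → . ( Y Y], [Y → . , ,], [Y → . , X /], [Y' → . Y] }  — shift
  I1: { [Y → ( . Y Y], [Y → . ( Y Y], [Y → . , ,], [Y → . , X /] }  — shift
  I2: { [X → . X Y ,], [X → . Y / X], [X → . Y Y /], [Y → , . ,], [Y → , . X /], [Y → . ( Y Y], [Y → . , ,], [Y → . , X /] }  — shift
  I3: { [Y' → Y .] }  — accept
  I4: { [X → . X Y ,], [X → . Y / X], [X → . Y Y /], [Y → , , .], [Y → , . ,], [Y → , . X /], [Y → . ( Y Y], [Y → . , ,], [Y → . , X /] }  — shift, reduce
  I5: { [X → X . Y ,], [Y → , X . /], [Y → . ( Y Y], [Y → . , ,], [Y → . , X /] }  — shift
  I6: { [X → Y . / X], [X → Y . Y /], [Y → . ( Y Y], [Y → . , ,], [Y → . , X /] }  — shift
  I7: { [X → . X Y ,], [X → . Y / X], [X → . Y Y /], [X → Y / . X], [Y → . ( Y Y], [Y → . , ,], [Y → . , X /] }  — shift
  I8: { [X → Y Y . /] }  — shift
  I9: { [X → Y Y / .] }  — reduce
  I10: { [X → X . Y ,], [X → Y / X .], [Y → . ( Y Y], [Y → . , ,], [Y → . , X /] }  — shift, reduce
  I11: { [X → X Y . ,] }  — shift
  I12: { [X → X Y , .] }  — reduce
  I13: { [Y → , X / .] }  — reduce
  I14: { [Y → ( Y . Y], [Y → . ( Y Y], [Y → . , ,], [Y → . , X /] }  — shift
  I15: { [Y → ( Y Y .] }  — reduce

Conflict in state I4:
  Shift-reduce conflict between [Y → , , .] and [Y → . ( Y Y]
So the grammar is NOT LR(0).

Answer: No. Shift-reduce conflict between [Y → , , .] and [Y → . ( Y Y]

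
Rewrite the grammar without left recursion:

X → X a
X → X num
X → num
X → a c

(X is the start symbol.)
X → num X'
X → a c X'
X' → a X'
X' → num X'
X' → ε

X is directly left-recursive. The standard transformation for
  A → A α₁ | ... | A α_m | β₁ | ... | β_n
is
  A  → β₁ A' | ... | β_n A'
  A' → α₁ A' | ... | α_m A' | ε

X → num becomes X → num X'
X → a c becomes X → a c X'
X → X a becomes X' → a X'
X → X num becomes X' → num X'
Add X' → ε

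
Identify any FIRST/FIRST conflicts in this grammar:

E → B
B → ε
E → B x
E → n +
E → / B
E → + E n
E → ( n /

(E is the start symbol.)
No FIRST/FIRST conflicts.

A FIRST/FIRST conflict occurs when two productions N → α and N → β for the same non-terminal have FIRST(α) ∩ FIRST(β) ≠ ∅ (with ε ∈ FIRST of a nullable right-hand side, so two nullable alternatives also conflict).

FIRST sets of the non-terminals at (or reachable through a nullable prefix from) the front of some alternative:
  FIRST(B) = { ε }

Productions for E:
  E → B: FIRST = { ε }
  E → B x: FIRST = { 'x' }
  E → n +: FIRST = { 'n' }
  E → / B: FIRST = { '/' }
  E → + E n: FIRST = { '+' }
  E → ( n /: FIRST = { '(' }
B has only one production, so no FIRST/FIRST conflict is possible there.

All alternatives of each non-terminal have pairwise disjoint FIRST sets.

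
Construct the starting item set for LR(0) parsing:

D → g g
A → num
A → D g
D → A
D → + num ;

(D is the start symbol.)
First, augment the grammar with D' → D
I₀ = CLOSURE({ [D' → . D] }):
  [D' → . D] has the dot before D: add [D → . g g], [D → . A], [D → . + num ;]
  [D → . A] has the dot before A: add [A → . num], [A → . D g]
No further items can be added.

I₀ = { [A → . D g], [A → . num], [D → . + num ;], [D → . A], [D → . g g], [D' → . D] }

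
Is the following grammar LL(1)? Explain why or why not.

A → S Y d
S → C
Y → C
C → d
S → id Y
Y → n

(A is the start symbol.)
A grammar is LL(1) if for each non-terminal N with multiple productions, the predict sets of those productions are pairwise disjoint, where PREDICT(N → α) = (FIRST(α) \ {ε}) ∪ (FOLLOW(N) if α ⇒* ε).

Relevant sets:
  FIRST(C) = { 'd' }

For S:
  PREDICT(S → C) = { 'd' }
  PREDICT(S → id Y) = { 'id' }
For Y:
  PREDICT(Y → C) = { 'd' }
  PREDICT(Y → n) = { 'n' }
A, C have a single production, so nothing to check there.

All predict sets are disjoint. The grammar IS LL(1).

Answer: Yes, the grammar is LL(1).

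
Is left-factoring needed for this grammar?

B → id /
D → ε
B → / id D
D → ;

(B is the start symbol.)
Left-factoring is needed when two productions for the same non-terminal
share a common prefix on the right-hand side.

Productions for B:
  B → id /
  B → / id D
Productions for D:
  D → ε
  D → ;

No common prefixes found.

Answer: No, left-factoring is not needed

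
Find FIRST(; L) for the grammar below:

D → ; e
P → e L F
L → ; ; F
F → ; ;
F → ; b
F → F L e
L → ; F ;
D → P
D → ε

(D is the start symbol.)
To compute FIRST(; L), process the symbols left to right:
Symbol ; is a terminal. Add ';' and stop.
FIRST(; L) = { ';' }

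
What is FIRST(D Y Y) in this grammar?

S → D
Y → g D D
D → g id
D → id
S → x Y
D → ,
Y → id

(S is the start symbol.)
FIRST sets of the non-terminals involved (from the grammar, by fixed-point iteration):
  FIRST(D) = { ',', 'g', 'id' }

To compute FIRST(D Y Y), process the symbols left to right:
Symbol D is a non-terminal. Add FIRST(D) \ {ε} = { ',', 'g', 'id' }
D is not nullable (ε ∉ FIRST(D)), so stop here.
FIRST(D Y Y) = { ',', 'g', 'id' }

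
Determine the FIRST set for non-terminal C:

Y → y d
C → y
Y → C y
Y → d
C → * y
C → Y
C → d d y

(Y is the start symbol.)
{ '*', 'd', 'y' }

FIRST sets of the other non-terminals involved (by the same procedure, iterated to a fixed point):
  FIRST(Y) = { '*', 'd', 'y' }

From C → y:
  - y is a terminal: add 'y' and stop
From C → * y:
  - '*' is a terminal: add '*' and stop
From C → Y:
  - Y is a non-terminal: add FIRST(Y) \ {ε} = { '*', 'd', 'y' }
    Y is not nullable, so stop
From C → d d y:
  - d is a terminal: add 'd' and stop

Collecting: FIRST(C) = { '*', 'd', 'y' }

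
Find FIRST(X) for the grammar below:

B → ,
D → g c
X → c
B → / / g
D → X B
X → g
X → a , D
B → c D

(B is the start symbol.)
{ 'a', 'c', 'g' }

To compute FIRST(X), examine every production with X on the left-hand side, reading each right-hand side left to right until a non-nullable symbol is reached.

From X → c:
  - c is a terminal: add 'c' and stop
From X → g:
  - g is a terminal: add 'g' and stop
From X → a , D:
  - a is a terminal: add 'a' and stop

Collecting: FIRST(X) = { 'a', 'c', 'g' }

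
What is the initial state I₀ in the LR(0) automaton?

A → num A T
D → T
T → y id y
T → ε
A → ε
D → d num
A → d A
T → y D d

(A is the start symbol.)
{ [A → . d A], [A → . num A T], [A → .], [A' → . A] }

First, augment the grammar with A' → A
I₀ = CLOSURE({ [A' → . A] }):
  [A' → . A] has the dot before A: add [A → . num A T], [A → .], [A → . d A]
No further items can be added.

I₀ = { [A → . d A], [A → . num A T], [A → .], [A' → . A] }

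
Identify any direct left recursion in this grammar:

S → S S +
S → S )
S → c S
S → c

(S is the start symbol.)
Direct left recursion occurs when N → N α for some non-terminal N (the right-hand side begins with the left-hand side itself).

S → S S +: LEFT RECURSIVE (starts with S)
S → S ): LEFT RECURSIVE (starts with S)
S → c S: starts with c
S → c: starts with c

The grammar has direct left recursion on: S.

Answer: Yes, S is left-recursive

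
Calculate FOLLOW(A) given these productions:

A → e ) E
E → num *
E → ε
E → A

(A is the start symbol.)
To compute FOLLOW(A), find every occurrence of A on a right-hand side N → α A β: add FIRST(β) \ {ε}, and if β is empty or nullable also add FOLLOW(N). Iterate to a fixed point.

A is the start symbol, so $ ∈ FOLLOW(A).
In E → A: A is at the end, add FOLLOW(E)

The FOLLOW sets referred to above (computed the same way, to a fixed point):
  FOLLOW(E) = { $ }

Taking the union: FOLLOW(A) = { $ }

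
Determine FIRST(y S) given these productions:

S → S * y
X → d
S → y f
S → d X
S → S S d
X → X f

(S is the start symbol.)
{ 'y' }

To compute FIRST(y S), process the symbols left to right:
Symbol y is a terminal. Add 'y' and stop.
FIRST(y S) = { 'y' }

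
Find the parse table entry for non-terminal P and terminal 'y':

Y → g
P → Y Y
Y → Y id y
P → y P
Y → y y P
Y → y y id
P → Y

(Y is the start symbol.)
P → Y Y, P → y P, P → Y

To find M[P, 'y'], we find productions for P where 'y' is in the predict set (PREDICT(N → α) = (FIRST(α) \ {ε}) ∪ (FOLLOW(N) if α ⇒* ε)).

Relevant sets:
  FIRST(Y) = { 'g', 'y' }

P → Y Y: PREDICT = { 'g', 'y' }
  'y' is in predict set, so this production goes in M[P, 'y']
P → y P: PREDICT = { 'y' }
  'y' is in predict set, so this production goes in M[P, 'y']
P → Y: PREDICT = { 'g', 'y' }
  'y' is in predict set, so this production goes in M[P, 'y']

M[P, 'y'] = P → Y Y, P → y P, P → Y  (a multiply-defined cell — the grammar is not LL(1))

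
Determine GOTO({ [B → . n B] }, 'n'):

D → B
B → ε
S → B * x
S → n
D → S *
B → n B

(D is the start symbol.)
{ [B → . n B], [B → .], [B → n . B] }

GOTO(I, 'n') = CLOSURE({ [A → αX.β] : [A → α.Xβ] ∈ I, X = 'n' })

Items with dot before 'n', with the dot advanced:
  [B → . n B] → [B → n . B]
Closure of the advanced items:
  [B → n . B] has the dot before B: add [B → .], [B → . n B]

GOTO = { [B → . n B], [B → .], [B → n . B] }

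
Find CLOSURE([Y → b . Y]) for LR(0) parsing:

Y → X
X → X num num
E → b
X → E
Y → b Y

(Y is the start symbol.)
To compute CLOSURE, for each item [A → α.Bβ] where B is a non-terminal, add [B → .γ] for all productions B → γ; repeat for the newly added items until nothing changes.

Start with: [Y → b . Y]
  [Y → b . Y] has the dot before Y: add [Y → . X], [Y → . b Y]
  [Y → . X] has the dot before X: add [X → . X num num], [X → . E]
  [X → . E] has the dot before E: add [E → . b]
No further items can be added.

CLOSURE = { [E → . b], [X → . E], [X → . X num num], [Y → . X], [Y → . b Y], [Y → b . Y] }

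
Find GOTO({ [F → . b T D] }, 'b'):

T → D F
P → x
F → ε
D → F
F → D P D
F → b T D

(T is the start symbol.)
GOTO(I, 'b') = CLOSURE({ [A → αX.β] : [A → α.Xβ] ∈ I, X = 'b' })

Items with dot before 'b', with the dot advanced:
  [F → . b T D] → [F → b . T D]
Closure of the advanced items:
  [F → b . T D] has the dot before T: add [T → . D F]
  [T → . D F] has the dot before D: add [D → . F]
  [D → . F] has the dot before F: add [F → .], [F → . D P D], [F → . b T D]

GOTO = { [D → . F], [F → . D P D], [F → . b T D], [F → .], [F → b . T D], [T → . D F] }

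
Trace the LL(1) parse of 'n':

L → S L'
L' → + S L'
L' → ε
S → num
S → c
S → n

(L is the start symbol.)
LL(1) parsing maintains a stack (initially the start symbol over $) and the input. At each step: if the stack top is a terminal, match it against the current input token; if it is a non-terminal N, replace it with the RHS of M[N, lookahead] (the unique production whose predict set contains the lookahead).

Stack is shown with the top on the left.

Stack   Input  Action
---------------------
L $     n $    output L → S L'
S L' $  n $    output S → n
n L' $  n $    match 'n'
L' $    $      output L' → ε
$       $      accept

The string is accepted.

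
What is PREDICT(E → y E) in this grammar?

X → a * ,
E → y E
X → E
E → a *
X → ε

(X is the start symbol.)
{ 'y' }

PREDICT(E → y E) = (FIRST(RHS) \ {ε}) ∪ (FOLLOW(E) if ε ∈ FIRST(RHS), i.e. RHS ⇒* ε)
FIRST(y E) = { 'y' }
ε ∉ FIRST(y E), so FOLLOW(E) is not added.
PREDICT(E → y E) = { 'y' }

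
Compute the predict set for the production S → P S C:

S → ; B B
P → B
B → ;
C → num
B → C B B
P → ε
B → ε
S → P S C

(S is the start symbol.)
{ ';', 'num' }

PREDICT(S → P S C) = (FIRST(RHS) \ {ε}) ∪ (FOLLOW(S) if ε ∈ FIRST(RHS), i.e. RHS ⇒* ε)
FIRST(P) = { ';', 'num', ε }
FIRST(S) = { ';', 'num' }
FIRST(P S C) = { ';', 'num' }
ε ∉ FIRST(P S C), so FOLLOW(S) is not added.
PREDICT(S → P S C) = { ';', 'num' }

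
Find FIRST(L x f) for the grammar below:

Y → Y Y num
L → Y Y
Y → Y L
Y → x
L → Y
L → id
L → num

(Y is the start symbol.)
{ 'id', 'num', 'x' }

FIRST sets of the non-terminals involved (from the grammar, by fixed-point iteration):
  FIRST(L) = { 'id', 'num', 'x' }

To compute FIRST(L x f), process the symbols left to right:
Symbol L is a non-terminal. Add FIRST(L) \ {ε} = { 'id', 'num', 'x' }
L is not nullable (ε ∉ FIRST(L)), so stop here.
FIRST(L x f) = { 'id', 'num', 'x' }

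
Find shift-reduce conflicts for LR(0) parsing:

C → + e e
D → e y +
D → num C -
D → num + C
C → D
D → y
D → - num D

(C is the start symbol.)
No shift-reduce conflicts

Augment with C' → C and build the canonical LR(0) collection (I0 = CLOSURE({[C' → . C]}), then GOTO on every symbol after a dot until no new states appear). It has 19 states:
  I0: { [C → . + e e], [C → . D], [C' → . C], [D → . - num D], [D → . e y +], [D → . num + C], [D → . num C -], [D → . y] }  — shift
  I1: { [C → + . e e] }  — shift
  I2: { [D → - . num D] }  — shift
  I3: { [C' → C .] }  — accept
  I4: { [C → D .] }  — reduce
  I5: { [D → e . y +] }  — shift
  I6: { [C → . + e e], [C → . D], [D → . - num D], [D → . e y +], [D → . num + C], [D → . num C -], [D → . y], [D → num . + C], [D → num . C -] }  — shift
  I7: { [D → y .] }  — reduce
  I8: { [C → + . e e], [C → . + e e], [C → . D], [D → . - num D], [D → . e y +], [D → . num + C], [D → . num C -], [D → . y], [D → num + . C] }  — shift
  I9: { [D → num C . -] }  — shift
  I10: { [D → num C - .] }  — reduce
  I11: { [D → num + C .] }  — reduce
  I12: { [C → + e . e], [D → e . y +] }  — shift
  I13: { [C → + e e .] }  — reduce
  I14: { [D → e y . +] }  — shift
  I15: { [D → e y + .] }  — reduce
  I16: { [D → - num . D], [D → . - num D], [D → . e y +], [D → . num + C], [D → . num C -], [D → . y] }  — shift
  I17: { [D → - num D .] }  — reduce
  I18: { [C → + e . e] }  — shift

No state contains both a complete item and a shift item.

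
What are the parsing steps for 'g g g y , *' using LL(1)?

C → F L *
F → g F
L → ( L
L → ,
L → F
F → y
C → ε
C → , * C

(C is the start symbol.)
Stack is shown with the top on the left.

Stack      Input          Action
--------------------------------
C $        g g g y , * $  output C → F L *
F L * $    g g g y , * $  output F → g F
g F L * $  g g g y , * $  match 'g'
F L * $    g g y , * $    output F → g F
g F L * $  g g y , * $    match 'g'
F L * $    g y , * $      output F → g F
g F L * $  g y , * $      match 'g'
F L * $    y , * $        output F → y
y L * $    y , * $        match 'y'
L * $      , * $          output L → ,
, * $      , * $          match ','
* $        * $            match '*'
$          $              accept

The string is accepted.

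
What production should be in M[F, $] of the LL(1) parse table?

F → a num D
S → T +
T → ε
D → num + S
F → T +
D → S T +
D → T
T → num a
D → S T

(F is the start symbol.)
To find M[F, $], we find productions for F where $ is in the predict set (PREDICT(N → α) = (FIRST(α) \ {ε}) ∪ (FOLLOW(N) if α ⇒* ε)).

Relevant sets:
  FIRST(T) = { 'num', ε }

F → a num D: PREDICT = { 'a' }
F → T +: PREDICT = { '+', 'num' }

M[F, $] is empty (no production applies)

Answer: Empty (error entry)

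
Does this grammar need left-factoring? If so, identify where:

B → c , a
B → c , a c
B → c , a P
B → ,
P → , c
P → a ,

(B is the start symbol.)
Yes, B has productions with common prefix 'c , a'

Left-factoring is needed when two productions for the same non-terminal
share a common prefix on the right-hand side.

Productions for B:
  B → c , a
  B → c , a c
  B → c , a P
  B → ,
Productions for P:
  P → , c
  P → a ,

Found common prefix 'c , a' in productions for B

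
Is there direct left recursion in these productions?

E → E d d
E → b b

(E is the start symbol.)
E → E d d: LEFT RECURSIVE (starts with E)
E → b b: starts with b

The grammar has direct left recursion on: E.

Answer: Yes, E is left-recursive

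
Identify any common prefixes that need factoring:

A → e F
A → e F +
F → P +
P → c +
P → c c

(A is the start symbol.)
Left-factoring is needed when two productions for the same non-terminal
share a common prefix on the right-hand side.

Productions for A:
  A → e F
  A → e F +
Productions for P:
  P → c +
  P → c c

Found common prefix 'e F' in productions for A
Found common prefix 'c' in productions for P

Answer: Yes, A has productions with common prefix 'e F'; P has productions with common prefix 'c'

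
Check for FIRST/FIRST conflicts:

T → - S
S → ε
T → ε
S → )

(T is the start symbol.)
A FIRST/FIRST conflict occurs when two productions N → α and N → β for the same non-terminal have FIRST(α) ∩ FIRST(β) ≠ ∅ (with ε ∈ FIRST of a nullable right-hand side, so two nullable alternatives also conflict).

Productions for T:
  T → - S: FIRST = { '-' }
  T → ε: FIRST = { ε }
Productions for S:
  S → ε: FIRST = { ε }
  S → ): FIRST = { ')' }

All alternatives of each non-terminal have pairwise disjoint FIRST sets.

Answer: No FIRST/FIRST conflicts.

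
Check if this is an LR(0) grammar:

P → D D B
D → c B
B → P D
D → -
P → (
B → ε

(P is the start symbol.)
A grammar is LR(0) if no state in the canonical LR(0) collection has:
  - both a shift item (dot before a terminal) and a complete item (shift-reduce conflict), or
  - two or more complete items (reduce-reduce conflict; the accept item [P' → P .] counts as a complete item here).

Augment with P' → P and build the canonical LR(0) collection (I0 = CLOSURE({[P' → . P]}), then GOTO on every symbol after a dot until no new states appear). It has 11 states:
  I0: { [D → . -], [D → . c B], [P → . (], [P → . D D B], [P' → . P] }  — shift
  I1: { [P → ( .] }  — reduce
  I2: { [D → - .] }  — reduce
  I3: { [D → . -], [D → . c B], [P → D . D B] }  — shift
  I4: { [P' → P .] }  — accept
  I5: { [B → . P D], [B → .], [D → . -], [D → . c B], [D → c . B], [P → . (], [P → . D D B] }  — shift, reduce
  I6: { [D → c B .] }  — reduce
  I7: { [B → P . D], [D → . -], [D → . c B] }  — shift
  I8: { [B → P D .] }  — reduce
  I9: { [B → . P D], [B → .], [D → . -], [D → . c B], [P → . (], [P → . D D B], [P → D D . B] }  — shift, reduce
  I10: { [P → D D B .] }  — reduce

Conflict in state I5:
  Shift-reduce conflict between [B → .] and [D → . -]
So the grammar is NOT LR(0).

Answer: No. Shift-reduce conflict between [B → .] and [D → . -]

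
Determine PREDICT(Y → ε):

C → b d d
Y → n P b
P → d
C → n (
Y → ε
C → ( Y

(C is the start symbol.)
{ $ }

PREDICT(Y → ε) = (FIRST(RHS) \ {ε}) ∪ (FOLLOW(Y) if ε ∈ FIRST(RHS), i.e. RHS ⇒* ε)
The right-hand side is ε (FIRST(ε) = { ε }), so the predict set is FOLLOW(Y) = { $ }
PREDICT(Y → ε) = { $ }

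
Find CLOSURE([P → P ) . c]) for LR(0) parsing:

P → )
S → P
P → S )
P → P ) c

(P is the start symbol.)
Start with: [P → P ) . c]
The dot precedes the terminal c, so nothing is added.

CLOSURE = { [P → P ) . c] }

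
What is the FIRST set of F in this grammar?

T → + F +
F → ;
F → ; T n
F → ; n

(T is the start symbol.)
{ ';' }

To compute FIRST(F), examine every production with F on the left-hand side, reading each right-hand side left to right until a non-nullable symbol is reached.

From F → ;:
  - ';' is a terminal: add ';' and stop
From F → ; T n:
  - ';' is a terminal: add ';' and stop
From F → ; n:
  - ';' is a terminal: add ';' and stop

Collecting: FIRST(F) = { ';' }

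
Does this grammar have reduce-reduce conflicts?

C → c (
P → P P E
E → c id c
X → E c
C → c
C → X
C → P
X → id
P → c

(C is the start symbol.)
A reduce-reduce conflict occurs when an LR(0) state has two complete items [A → α .] and [B → β .] — both call for a reduction, and with no lookahead the parser cannot choose between them.

Augment with C' → C and build the canonical LR(0) collection (I0 = CLOSURE({[C' → . C]}), then GOTO on every symbol after a dot until no new states appear). It has 15 states:
  I0: { [C → . P], [C → . X], [C → . c (], [C → . c], [C' → . C], [E → . c id c], [P → . P P E], [P → . c], [X → . E c], [X → . id] }  — shift
  I1: { [C' → C .] }  — accept
  I2: { [X → E . c] }  — shift
  I3: { [C → P .], [P → . P P E], [P → . c], [P → P . P E] }  — shift, reduce
  I4: { [C → X .] }  — reduce
  I5: { [C → c . (], [C → c .], [E → c . id c], [P → c .] }  — shift, 2 reduces
  I6: { [X → id .] }  — reduce
  I7: { [C → c ( .] }  — reduce
  I8: { [E → c id . c] }  — shift
  I9: { [E → c id c .] }  — reduce
  I10: { [E → . c id c], [P → . P P E], [P → . c], [P → P . P E], [P → P P . E] }  — shift
  I11: { [P → c .] }  — reduce
  I12: { [P → P P E .] }  — reduce
  I13: { [E → c . id c], [P → c .] }  — shift, reduce
  I14: { [X → E c .] }  — reduce

I5 contains complete items [C → c .], [P → c .] — reduce-reduce conflict.

Answer: Yes — I5: [C → c .] vs [P → c .]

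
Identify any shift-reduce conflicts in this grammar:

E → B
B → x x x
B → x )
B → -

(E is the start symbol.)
No shift-reduce conflicts

Augment with E' → E and build the canonical LR(0) collection (I0 = CLOSURE({[E' → . E]}), then GOTO on every symbol after a dot until no new states appear). It has 8 states:
  I0: { [B → . -], [B → . x )], [B → . x x x], [E → . B], [E' → . E] }  — shift
  I1: { [B → - .] }  — reduce
  I2: { [E → B .] }  — reduce
  I3: { [E' → E .] }  — accept
  I4: { [B → x . )], [B → x . x x] }  — shift
  I5: { [B → x ) .] }  — reduce
  I6: { [B → x x . x] }  — shift
  I7: { [B → x x x .] }  — reduce

No state contains both a complete item and a shift item.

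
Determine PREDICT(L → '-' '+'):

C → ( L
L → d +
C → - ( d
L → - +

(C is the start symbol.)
{ '-' }

PREDICT(L → '-' '+') = (FIRST(RHS) \ {ε}) ∪ (FOLLOW(L) if ε ∈ FIRST(RHS), i.e. RHS ⇒* ε)
FIRST('-' '+') = { '-' }
ε ∉ FIRST('-' '+'), so FOLLOW(L) is not added.
PREDICT(L → '-' '+') = { '-' }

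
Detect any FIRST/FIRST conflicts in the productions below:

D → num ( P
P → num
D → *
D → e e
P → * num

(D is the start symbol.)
No FIRST/FIRST conflicts.

A FIRST/FIRST conflict occurs when two productions N → α and N → β for the same non-terminal have FIRST(α) ∩ FIRST(β) ≠ ∅ (with ε ∈ FIRST of a nullable right-hand side, so two nullable alternatives also conflict).

Productions for D:
  D → num ( P: FIRST = { 'num' }
  D → *: FIRST = { '*' }
  D → e e: FIRST = { 'e' }
Productions for P:
  P → num: FIRST = { 'num' }
  P → * num: FIRST = { '*' }

All alternatives of each non-terminal have pairwise disjoint FIRST sets.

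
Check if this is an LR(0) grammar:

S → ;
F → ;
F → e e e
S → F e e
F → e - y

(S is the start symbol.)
No. Reduce-reduce conflict: [F → ; .] and [S → ; .]

Augment with S' → S and build the canonical LR(0) collection (I0 = CLOSURE({[S' → . S]}), then GOTO on every symbol after a dot until no new states appear). It has 11 states:
  I0: { [F → . ;], [F → . e - y], [F → . e e e], [S → . ;], [S → . F e e], [S' → . S] }  — shift
  I1: { [F → ; .], [S → ; .] }  — 2 reduces
  I2: { [S → F . e e] }  — shift
  I3: { [S' → S .] }  — accept
  I4: { [F → e . - y], [F → e . e e] }  — shift
  I5: { [F → e - . y] }  — shift
  I6: { [F → e e . e] }  — shift
  I7: { [F → e e e .] }  — reduce
  I8: { [F → e - y .] }  — reduce
  I9: { [S → F e . e] }  — shift
  I10: { [S → F e e .] }  — reduce

Conflict in state I1:
  Reduce-reduce conflict: [F → ; .] and [S → ; .]
So the grammar is NOT LR(0).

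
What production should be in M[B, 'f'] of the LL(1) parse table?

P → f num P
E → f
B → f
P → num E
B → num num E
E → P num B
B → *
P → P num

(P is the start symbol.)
To find M[B, 'f'], we find productions for B where 'f' is in the predict set (PREDICT(N → α) = (FIRST(α) \ {ε}) ∪ (FOLLOW(N) if α ⇒* ε)).

B → f: PREDICT = { 'f' }
  'f' is in predict set, so this production goes in M[B, 'f']
B → num num E: PREDICT = { 'num' }
B → *: PREDICT = { '*' }

M[B, 'f'] = B → f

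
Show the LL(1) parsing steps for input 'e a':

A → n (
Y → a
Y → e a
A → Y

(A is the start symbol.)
LL(1) parsing maintains a stack (initially the start symbol over $) and the input. At each step: if the stack top is a terminal, match it against the current input token; if it is a non-terminal N, replace it with the RHS of M[N, lookahead] (the unique production whose predict set contains the lookahead).

Stack is shown with the top on the left.

Stack  Input  Action
--------------------
A $    e a $  output A → Y
Y $    e a $  output Y → e a
e a $  e a $  match 'e'
a $    a $    match 'a'
$      $      accept

The string is accepted.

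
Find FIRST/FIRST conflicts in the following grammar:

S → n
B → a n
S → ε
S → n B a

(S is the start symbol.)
A FIRST/FIRST conflict occurs when two productions N → α and N → β for the same non-terminal have FIRST(α) ∩ FIRST(β) ≠ ∅ (with ε ∈ FIRST of a nullable right-hand side, so two nullable alternatives also conflict).

Productions for S:
  S → n: FIRST = { 'n' }
  S → ε: FIRST = { ε }
  S → n B a: FIRST = { 'n' }
B has only one production, so no FIRST/FIRST conflict is possible there.

Conflict for S: S → n and S → n B a
  Overlap: { 'n' }

Answer: Yes. S → n / S → n B a on { 'n' }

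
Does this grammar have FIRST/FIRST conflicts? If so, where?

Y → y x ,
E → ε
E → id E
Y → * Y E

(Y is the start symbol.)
Productions for Y:
  Y → y x ,: FIRST = { 'y' }
  Y → * Y E: FIRST = { '*' }
Productions for E:
  E → ε: FIRST = { ε }
  E → id E: FIRST = { 'id' }

All alternatives of each non-terminal have pairwise disjoint FIRST sets.

Answer: No FIRST/FIRST conflicts.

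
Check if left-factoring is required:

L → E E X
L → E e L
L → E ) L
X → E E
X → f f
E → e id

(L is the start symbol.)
Yes, L has productions with common prefix 'E'

Left-factoring is needed when two productions for the same non-terminal
share a common prefix on the right-hand side.

Productions for L:
  L → E E X
  L → E e L
  L → E ) L
Productions for X:
  X → E E
  X → f f

Found common prefix 'E' in productions for L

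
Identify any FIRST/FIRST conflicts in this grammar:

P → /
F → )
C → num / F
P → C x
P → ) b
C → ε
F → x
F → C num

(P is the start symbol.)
FIRST sets of the non-terminals at (or reachable through a nullable prefix from) the front of some alternative:
  FIRST(C) = { 'num', ε }

Productions for P:
  P → /: FIRST = { '/' }
  P → C x: FIRST = { 'num', 'x' }
  P → ) b: FIRST = { ')' }
Productions for F:
  F → ): FIRST = { ')' }
  F → x: FIRST = { 'x' }
  F → C num: FIRST = { 'num' }
Productions for C:
  C → num / F: FIRST = { 'num' }
  C → ε: FIRST = { ε }

All alternatives of each non-terminal have pairwise disjoint FIRST sets.

Answer: No FIRST/FIRST conflicts.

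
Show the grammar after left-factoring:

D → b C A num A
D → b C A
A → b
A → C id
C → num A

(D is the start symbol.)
Left-factoring transforms A → αβ₁ | αβ₂ into A → αA' and A' → β₁ | β₂
(α is the longest common prefix among the alternatives). Repeat until
no nonterminal has two alternatives with a common prefix.

Round 1: D has alternatives sharing prefix 'b C A'. Introduce D': D → b C A D'
  Add: D' → num A
  Add: D' → ε

No remaining common prefixes — done.

Resulting grammar:
D → b C A D'
D' → num A
D' → ε
A → b
A → C id
C → num A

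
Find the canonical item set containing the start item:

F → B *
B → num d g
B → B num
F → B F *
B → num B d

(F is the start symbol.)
First, augment the grammar with F' → F
I₀ = CLOSURE({ [F' → . F] }):
  [F' → . F] has the dot before F: add [F → . B *], [F → . B F *]
  [F → . B *] has the dot before B: add [B → . num d g], [B → . B num], [B → . num B d]
No further items can be added.

I₀ = { [B → . B num], [B → . num B d], [B → . num d g], [F → . B *], [F → . B F *], [F' → . F] }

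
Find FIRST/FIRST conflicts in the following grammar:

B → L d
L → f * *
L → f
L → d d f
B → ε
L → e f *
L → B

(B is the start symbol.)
Yes. L → f '*' '*' / L → f on { 'f' }; L → f '*' '*' / L → B on { 'f' }; L → f / L → B on { 'f' }; L → d d f / L → B on { 'd' }; L → e f '*' / L → B on { 'e' }

A FIRST/FIRST conflict occurs when two productions N → α and N → β for the same non-terminal have FIRST(α) ∩ FIRST(β) ≠ ∅ (with ε ∈ FIRST of a nullable right-hand side, so two nullable alternatives also conflict).

FIRST sets of the non-terminals at (or reachable through a nullable prefix from) the front of some alternative:
  FIRST(L) = { 'd', 'e', 'f', ε }
  FIRST(B) = { 'd', 'e', 'f', ε }

Productions for B:
  B → L d: FIRST = { 'd', 'e', 'f' }
  B → ε: FIRST = { ε }
Productions for L:
  L → f * *: FIRST = { 'f' }
  L → f: FIRST = { 'f' }
  L → d d f: FIRST = { 'd' }
  L → e f *: FIRST = { 'e' }
  L → B: FIRST = { 'd', 'e', 'f', ε }

Conflict for L: L → f * * and L → f
  Overlap: { 'f' }
Conflict for L: L → f * * and L → B
  Overlap: { 'f' }
Conflict for L: L → f and L → B
  Overlap: { 'f' }
Conflict for L: L → d d f and L → B
  Overlap: { 'd' }
Conflict for L: L → e f * and L → B
  Overlap: { 'e' }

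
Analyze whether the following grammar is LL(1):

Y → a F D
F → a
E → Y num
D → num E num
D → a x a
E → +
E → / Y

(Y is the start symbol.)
A grammar is LL(1) if for each non-terminal N with multiple productions, the predict sets of those productions are pairwise disjoint, where PREDICT(N → α) = (FIRST(α) \ {ε}) ∪ (FOLLOW(N) if α ⇒* ε).

Relevant sets:
  FIRST(Y) = { 'a' }

For E:
  PREDICT(E → Y num) = { 'a' }
  PREDICT(E → '+') = { '+' }
  PREDICT(E → '/' Y) = { '/' }
For D:
  PREDICT(D → num E num) = { 'num' }
  PREDICT(D → a x a) = { 'a' }
Y, F have a single production, so nothing to check there.

All predict sets are disjoint. The grammar IS LL(1).

Answer: Yes, the grammar is LL(1).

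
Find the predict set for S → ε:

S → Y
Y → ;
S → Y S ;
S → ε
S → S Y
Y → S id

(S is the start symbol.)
{ $, ';', 'id' }

PREDICT(S → ε) = (FIRST(RHS) \ {ε}) ∪ (FOLLOW(S) if ε ∈ FIRST(RHS), i.e. RHS ⇒* ε)
The right-hand side is ε (FIRST(ε) = { ε }), so the predict set is FOLLOW(S) = { $, ';', 'id' }
PREDICT(S → ε) = { $, ';', 'id' }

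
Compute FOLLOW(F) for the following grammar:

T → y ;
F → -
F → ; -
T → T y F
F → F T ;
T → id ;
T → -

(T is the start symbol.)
{ $, '-', ';', 'id', 'y' }

In T → T y F: F is at the end, add FOLLOW(T)
In F → F T ;: F is followed by T ';', add FIRST(T ';') \ {ε} = { '-', 'id', 'y' }

The FOLLOW sets referred to above (computed the same way, to a fixed point):
  FOLLOW(T) = { $, ';', 'y' }

Taking the union: FOLLOW(F) = { $, '-', ';', 'id', 'y' }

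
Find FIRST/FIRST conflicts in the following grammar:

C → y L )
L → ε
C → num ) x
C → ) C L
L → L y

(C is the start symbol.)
No FIRST/FIRST conflicts.

A FIRST/FIRST conflict occurs when two productions N → α and N → β for the same non-terminal have FIRST(α) ∩ FIRST(β) ≠ ∅ (with ε ∈ FIRST of a nullable right-hand side, so two nullable alternatives also conflict).

FIRST sets of the non-terminals at (or reachable through a nullable prefix from) the front of some alternative:
  FIRST(L) = { 'y', ε }

Productions for C:
  C → y L ): FIRST = { 'y' }
  C → num ) x: FIRST = { 'num' }
  C → ) C L: FIRST = { ')' }
Productions for L:
  L → ε: FIRST = { ε }
  L → L y: FIRST = { 'y' }

All alternatives of each non-terminal have pairwise disjoint FIRST sets.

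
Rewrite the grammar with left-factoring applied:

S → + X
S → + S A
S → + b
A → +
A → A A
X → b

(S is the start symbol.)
Left-factoring transforms A → αβ₁ | αβ₂ into A → αA' and A' → β₁ | β₂
(α is the longest common prefix among the alternatives). Repeat until
no nonterminal has two alternatives with a common prefix.

Round 1: S has alternatives sharing prefix '+'. Introduce S': S → + S'
  Add: S' → X
  Add: S' → S A
  Add: S' → b

No remaining common prefixes — done.

Resulting grammar:
S → + S'
S' → X
S' → S A
S' → b
A → +
A → A A
X → b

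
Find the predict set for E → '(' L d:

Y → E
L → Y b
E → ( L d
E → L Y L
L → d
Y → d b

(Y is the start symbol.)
{ '(' }

PREDICT(E → '(' L d) = (FIRST(RHS) \ {ε}) ∪ (FOLLOW(E) if ε ∈ FIRST(RHS), i.e. RHS ⇒* ε)
FIRST('(' L d) = { '(' }
ε ∉ FIRST('(' L d), so FOLLOW(E) is not added.
PREDICT(E → '(' L d) = { '(' }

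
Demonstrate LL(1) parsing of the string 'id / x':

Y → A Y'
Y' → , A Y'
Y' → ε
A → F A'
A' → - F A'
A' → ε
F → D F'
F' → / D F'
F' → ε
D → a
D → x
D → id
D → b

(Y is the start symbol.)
LL(1) parsing maintains a stack (initially the start symbol over $) and the input. At each step: if the stack top is a terminal, match it against the current input token; if it is a non-terminal N, replace it with the RHS of M[N, lookahead] (the unique production whose predict set contains the lookahead).

Stack is shown with the top on the left.

Stack           Input     Action
--------------------------------
Y $             id / x $  output Y → A Y'
A Y' $          id / x $  output A → F A'
F A' Y' $       id / x $  output F → D F'
D F' A' Y' $    id / x $  output D → id
id F' A' Y' $   id / x $  match 'id'
F' A' Y' $      / x $     output F' → / D F'
/ D F' A' Y' $  / x $     match '/'
D F' A' Y' $    x $       output D → x
x F' A' Y' $    x $       match 'x'
F' A' Y' $      $         output F' → ε
A' Y' $         $         output A' → ε
Y' $            $         output Y' → ε
$               $         accept

The string is accepted.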